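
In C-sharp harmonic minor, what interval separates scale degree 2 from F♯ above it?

minor third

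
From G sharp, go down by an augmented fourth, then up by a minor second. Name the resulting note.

Eb

An augmented fourth down from G# is D (letter D, 6 semitones down).
A minor second up from D is Eb (letter E, 1 semitone up).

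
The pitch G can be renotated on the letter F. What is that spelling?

F##

G is pitch class 7. The letter F alone is pitch class 5.
To reach pitch class 7 from F requires an offset of +2 semitones, i.e. double sharp: F##.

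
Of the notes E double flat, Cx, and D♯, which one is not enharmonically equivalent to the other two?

D#

In 12-tone equal temperament, enharmonic equivalents share a pitch class. Ebb is pitch class 2; C## is pitch class 2; D# is pitch class 3.
Ebb and C## share pitch class 2, while D# is pitch class 3.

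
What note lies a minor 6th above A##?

A up a major sixth is F#, so the target letter is F.
From A##, a minor sixth is 8 semitones up: F##.

F##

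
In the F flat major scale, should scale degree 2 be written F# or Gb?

Gb

Each scale degree takes a distinct letter name. Degree 2 of a scale on F must use the letter G.
Gb and F# are enharmonically the same pitch, but only Gb uses the letter G, so it is the correct spelling here.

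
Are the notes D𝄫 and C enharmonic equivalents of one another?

Yes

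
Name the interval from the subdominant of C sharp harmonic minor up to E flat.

diminished seventh

The subdominant of C# harmonic minor is F#.
F# up to Eb: letters F→E make it a seventh; 9 semitones makes it diminished.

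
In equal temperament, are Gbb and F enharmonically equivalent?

Gbb is pitch class 5; F is pitch class 5.
All spellings map to pitch class 5, so they are enharmonically equivalent.

Yes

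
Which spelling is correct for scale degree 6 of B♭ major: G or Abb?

G

Each scale degree takes a distinct letter name. Degree 6 of a scale on B must use the letter G.
G and Abb are enharmonically the same pitch, but only G uses the letter G, so it is the correct spelling here.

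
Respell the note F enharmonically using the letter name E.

Plain E sits 1 semitone below F, so on the letter E the same pitch needs a sharp: E#.

E#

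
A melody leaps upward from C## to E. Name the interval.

Counting letters C–D–E gives a third.
C##→E = 2 semitones, 2 narrower than the major third (4), so diminished.

diminished third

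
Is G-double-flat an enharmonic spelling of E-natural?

No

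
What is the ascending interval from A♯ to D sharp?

perfect fourth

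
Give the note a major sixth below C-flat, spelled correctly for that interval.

Ebb

C down a major sixth is Eb, so the target letter is E.
From Cb, a major sixth is 9 semitones down: Ebb.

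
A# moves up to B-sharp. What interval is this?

major second

The letter names run A→B, a span of 1 letter step, so the interval is some kind of second.
A# to B# is 2 semitones. A major second is 2, so 2 makes it major.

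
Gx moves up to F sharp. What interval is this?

diminished seventh

Counting letters G–A–B–C–D–E–F gives a seventh.
G##→F# = 9 semitones, 2 narrower than the major seventh (11), so diminished.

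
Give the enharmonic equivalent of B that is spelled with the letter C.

Cb

B is pitch class 11. The letter C alone is pitch class 0.
To reach pitch class 11 from C requires an offset of -1 semitone, i.e. flat: Cb.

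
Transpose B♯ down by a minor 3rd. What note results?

G##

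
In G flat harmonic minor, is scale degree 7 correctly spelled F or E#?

Each scale degree takes a distinct letter name. Degree 7 of a scale on G must use the letter F.
F and E# are enharmonically the same pitch, but only F uses the letter F, so it is the correct spelling here.

F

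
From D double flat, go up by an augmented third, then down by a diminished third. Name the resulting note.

An augmented third up from Dbb is F (letter F, 5 semitones up).
A diminished third down from F is D# (letter D, 2 semitones down).

D#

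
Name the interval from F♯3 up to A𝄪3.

augmented third

Counting letters F–G–A gives a third.
F#→A## = 5 semitones, 1 wider than the major third (4), so augmented.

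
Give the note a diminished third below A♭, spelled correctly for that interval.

A down a major third is F, so the target letter is F.
From Ab, a diminished third is 2 semitones down: F#.

F#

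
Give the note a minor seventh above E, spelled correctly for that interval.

D

A seventh above E lands on the letter D.
A minor seventh spans 10 semitones, so E moves to pitch class 2. On the letter D that is D.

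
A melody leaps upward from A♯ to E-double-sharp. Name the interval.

augmented fifth

The letter names run A→E, a span of 4 letter steps, so the interval is some kind of fifth.
A# to E## is 8 semitones. A perfect fifth is 7, so 8 makes it augmented.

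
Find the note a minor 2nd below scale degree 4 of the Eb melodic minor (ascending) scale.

G

Scale degree 4 of Eb melodic minor (ascending) is Ab.
A minor second (1 semitone) below Ab lands on the letter G, giving G.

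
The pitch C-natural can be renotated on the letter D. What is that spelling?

Plain D sits 2 semitones above C, so on the letter D the same pitch needs a double flat: Dbb.

Dbb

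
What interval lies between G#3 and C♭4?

doubly diminished fourth

Counting letters G–A–B–C gives a fourth.
G#→Cb = 3 semitones, 2 narrower than the perfect fourth (5), so doubly diminished.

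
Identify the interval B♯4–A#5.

The letter names run B→A, a span of 6 letter steps, so the interval is some kind of seventh.
B# to A# is 10 semitones. A major seventh is 11, so 10 makes it minor.

minor seventh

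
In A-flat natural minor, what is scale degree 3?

Degree 3 takes the letter 2 steps above A, which is C.
In natural minor, degree 3 sits 3 semitones above the tonic. Ab + 3 semitones is pitch class 11, spelled on C as Cb.

Cb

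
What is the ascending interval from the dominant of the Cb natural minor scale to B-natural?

augmented third

The dominant of Cb natural minor is Gb.
Gb up to B: letters G→B make it a third; 5 semitones makes it augmented.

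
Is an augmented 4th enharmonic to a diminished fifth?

An augmented fourth spans 6 semitones; a diminished fifth spans 6.
They are enharmonically equivalent.

Yes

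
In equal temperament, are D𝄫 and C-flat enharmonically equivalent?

No

Dbb is pitch class 0; Cb is pitch class 11.
The pitch classes differ (0 vs. 11), so they are not enharmonic equivalents.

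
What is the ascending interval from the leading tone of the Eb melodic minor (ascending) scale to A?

perfect fifth

The leading tone of Eb melodic minor (ascending) is D.
D up to A: letters D→A make it a fifth; 7 semitones makes it perfect.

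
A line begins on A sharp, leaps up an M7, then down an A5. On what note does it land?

A major seventh up from A# is G## (letter G, 11 semitones up).
An augmented fifth down from G## is C# (letter C, 8 semitones down).

C#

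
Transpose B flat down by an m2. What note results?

A

A second below B lands on the letter A.
A minor second spans 1 semitone, so Bb moves to pitch class 9. On the letter A that is A.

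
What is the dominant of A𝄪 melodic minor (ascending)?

Degree 5 takes the letter 4 steps above A, which is E.
In melodic minor (ascending), degree 5 sits 7 semitones above the tonic. A## + 7 semitones is pitch class 6, spelled on E as E##.

E##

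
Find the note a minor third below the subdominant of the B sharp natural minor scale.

C##

The subdominant of B# natural minor is E#.
A minor third (3 semitones) below E# lands on the letter C, giving C##.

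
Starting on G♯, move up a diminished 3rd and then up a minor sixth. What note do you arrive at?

Gb

A diminished third up from G# is Bb (letter B, 2 semitones up).
A minor sixth up from Bb is Gb (letter G, 8 semitones up).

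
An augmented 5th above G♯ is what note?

D##

G up a perfect fifth is D, so the target letter is D.
From G#, an augmented fifth is 8 semitones up: D##.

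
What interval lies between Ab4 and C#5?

augmented third

Counting letters A–B–C gives a third.
Ab→C# = 5 semitones, 1 wider than the major third (4), so augmented.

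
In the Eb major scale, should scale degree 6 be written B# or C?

Each scale degree takes a distinct letter name. Degree 6 of a scale on E must use the letter C.
C and B# are enharmonically the same pitch, but only C uses the letter C, so it is the correct spelling here.

C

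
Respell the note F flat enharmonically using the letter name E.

Fb is pitch class 4. The letter E alone is pitch class 4.
Pitch class 4 on E needs no accidental: E.

E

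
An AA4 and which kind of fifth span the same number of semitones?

perfect

A doubly augmented fourth spans 7 semitones.
A fifth spanning 7 semitones is perfect (the perfect fifth is 7).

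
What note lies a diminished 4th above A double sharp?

A fourth above A lands on the letter D.
A diminished fourth spans 4 semitones, so A## moves to pitch class 3. On the letter D that is D#.

D#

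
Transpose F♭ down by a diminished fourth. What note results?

A fourth below F lands on the letter C.
A diminished fourth spans 4 semitones, so Fb moves to pitch class 0. On the letter C that is C.

C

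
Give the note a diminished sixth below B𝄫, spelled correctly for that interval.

D

A sixth below B lands on the letter D.
A diminished sixth spans 7 semitones, so Bbb moves to pitch class 2. On the letter D that is D.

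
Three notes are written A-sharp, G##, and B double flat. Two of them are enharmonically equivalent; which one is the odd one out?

A#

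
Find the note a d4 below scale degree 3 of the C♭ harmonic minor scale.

Scale degree 3 of Cb harmonic minor is Ebb.
A diminished fourth (4 semitones) below Ebb lands on the letter B, giving Bb.

Bb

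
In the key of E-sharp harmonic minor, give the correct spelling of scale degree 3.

G#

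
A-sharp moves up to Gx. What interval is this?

major seventh

The letter names run A→G, a span of 6 letter steps, so the interval is some kind of seventh.
A# to G## is 11 semitones. A major seventh is 11, so 11 makes it major.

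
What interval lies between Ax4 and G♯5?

diminished seventh

Counting letters A–B–C–D–E–F–G gives a seventh.
A##→G# = 9 semitones, 2 narrower than the major seventh (11), so diminished.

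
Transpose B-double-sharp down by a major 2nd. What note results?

A second below B lands on the letter A.
A major second spans 2 semitones, so B## moves to pitch class 11. On the letter A that is A##.

A##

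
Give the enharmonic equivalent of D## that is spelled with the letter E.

D## is pitch class 4. The letter E alone is pitch class 4.
Pitch class 4 on E needs no accidental: E.

E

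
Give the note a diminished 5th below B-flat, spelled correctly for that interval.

E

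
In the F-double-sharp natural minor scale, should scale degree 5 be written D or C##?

Each scale degree takes a distinct letter name. Degree 5 of a scale on F must use the letter C.
C## and D are enharmonically the same pitch, but only C## uses the letter C, so it is the correct spelling here.

C##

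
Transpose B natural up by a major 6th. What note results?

B up a major sixth is G#, so the target letter is G.
From B, a major sixth is 9 semitones up: G#.

G#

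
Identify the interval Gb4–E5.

augmented sixth

The letter names run G→E, a span of 5 letter steps, so the interval is some kind of sixth.
Gb to E is 10 semitones. A major sixth is 9, so 10 makes it augmented.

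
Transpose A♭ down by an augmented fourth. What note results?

Ebb

A down a perfect fourth is E, so the target letter is E.
From Ab, an augmented fourth is 6 semitones down: Ebb.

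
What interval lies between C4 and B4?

major seventh

The letter names run C→B, a span of 6 letter steps, so the interval is some kind of seventh.
C to B is 11 semitones. A major seventh is 11, so 11 makes it major.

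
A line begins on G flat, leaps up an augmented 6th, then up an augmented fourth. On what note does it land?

An augmented sixth up from Gb is E (letter E, 10 semitones up).
An augmented fourth up from E is A# (letter A, 6 semitones up).

A#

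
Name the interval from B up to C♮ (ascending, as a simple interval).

Counting letters B–C gives a second.
B→C = 1 semitone, 1 narrower than the major second (2), so minor.

minor second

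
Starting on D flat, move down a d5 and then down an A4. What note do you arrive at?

A diminished fifth down from Db is G (letter G, 6 semitones down).
An augmented fourth down from G is Db (letter D, 6 semitones down).

Db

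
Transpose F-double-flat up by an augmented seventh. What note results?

Eb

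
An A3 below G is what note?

Ebb

G down a major third is Eb, so the target letter is E.
From G, an augmented third is 5 semitones down: Ebb.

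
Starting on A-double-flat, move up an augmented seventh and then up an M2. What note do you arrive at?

A

An augmented seventh up from Abb is G (letter G, 12 semitones up).
A major second up from G is A (letter A, 2 semitones up).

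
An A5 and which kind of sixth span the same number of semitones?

minor

An augmented fifth spans 8 semitones.
A sixth spanning 8 semitones is minor (the major sixth is 9).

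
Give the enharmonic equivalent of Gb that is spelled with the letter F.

F#

Gb is pitch class 6. The letter F alone is pitch class 5.
To reach pitch class 6 from F requires an offset of +1 semitone, i.e. sharp: F#.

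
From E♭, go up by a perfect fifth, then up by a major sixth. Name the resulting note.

A perfect fifth up from Eb is Bb (letter B, 7 semitones up).
A major sixth up from Bb is G (letter G, 9 semitones up).

G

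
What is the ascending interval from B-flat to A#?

Counting letters B–C–D–E–F–G–A gives a seventh.
Bb→A# = 12 semitones, 1 wider than the major seventh (11), so augmented.

augmented seventh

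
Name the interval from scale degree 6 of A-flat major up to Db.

minor sixth

Scale degree 6 of Ab major is F.
F up to Db: letters F→D make it a sixth; 8 semitones makes it minor.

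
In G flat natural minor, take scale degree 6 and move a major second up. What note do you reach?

Scale degree 6 of Gb natural minor is Ebb.
A major second (2 semitones) above Ebb lands on the letter F, giving Fb.

Fb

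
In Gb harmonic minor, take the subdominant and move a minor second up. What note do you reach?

Dbb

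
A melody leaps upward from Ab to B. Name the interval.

Counting letters A–B gives a second.
Ab→B = 3 semitones, 1 wider than the major second (2), so augmented.

augmented second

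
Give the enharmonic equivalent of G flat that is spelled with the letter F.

Plain F sits 1 semitone below Gb, so on the letter F the same pitch needs a sharp: F#.

F#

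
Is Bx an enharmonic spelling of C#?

Yes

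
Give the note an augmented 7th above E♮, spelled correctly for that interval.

E up a major seventh is D#, so the target letter is D.
From E, an augmented seventh is 12 semitones up: D##.

D##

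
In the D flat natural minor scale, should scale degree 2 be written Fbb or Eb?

Eb

Each scale degree takes a distinct letter name. Degree 2 of a scale on D must use the letter E.
Eb and Fbb are enharmonically the same pitch, but only Eb uses the letter E, so it is the correct spelling here.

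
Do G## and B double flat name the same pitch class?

G## = pitch class 9 and Bbb = pitch class 9 — the same pitch class, so they are enharmonic equivalents.

Yes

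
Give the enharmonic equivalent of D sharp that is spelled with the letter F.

Fbb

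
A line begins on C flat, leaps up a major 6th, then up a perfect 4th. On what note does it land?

Db

A major sixth up from Cb is Ab (letter A, 9 semitones up).
A perfect fourth up from Ab is Db (letter D, 5 semitones up).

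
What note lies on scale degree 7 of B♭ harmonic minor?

A

Degree 7 takes the letter 6 steps above B, which is A.
In harmonic minor, degree 7 sits 11 semitones above the tonic. Bb + 11 semitones is pitch class 9, spelled on A as A.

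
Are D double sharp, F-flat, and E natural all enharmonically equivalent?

Yes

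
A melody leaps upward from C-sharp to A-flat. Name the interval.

The letter names run C→A, a span of 5 letter steps, so the interval is some kind of sixth.
C# to Ab is 7 semitones. A major sixth is 9, so 7 makes it diminished.

diminished sixth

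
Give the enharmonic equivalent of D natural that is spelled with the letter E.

Plain E sits 2 semitones above D, so on the letter E the same pitch needs a double flat: Ebb.

Ebb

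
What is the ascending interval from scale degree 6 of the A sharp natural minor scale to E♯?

Scale degree 6 of A# natural minor is F#.
F# up to E#: letters F→E make it a seventh; 11 semitones makes it major.

major seventh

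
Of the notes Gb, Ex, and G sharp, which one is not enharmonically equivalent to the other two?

G#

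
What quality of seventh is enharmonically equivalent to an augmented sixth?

An augmented sixth spans 10 semitones.
A seventh spanning 10 semitones is minor (the major seventh is 11).

minor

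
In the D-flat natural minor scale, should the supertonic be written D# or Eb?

Each scale degree takes a distinct letter name. Degree 2 of a scale on D must use the letter E.
Eb and D# are enharmonically the same pitch, but only Eb uses the letter E, so it is the correct spelling here.

Eb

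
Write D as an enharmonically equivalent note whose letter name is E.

Ebb

D is pitch class 2. The letter E alone is pitch class 4.
To reach pitch class 2 from E requires an offset of -2 semitones, i.e. double flat: Ebb.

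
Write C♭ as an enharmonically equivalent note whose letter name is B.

B

Plain B sits at the same pitch as Cb, so on the letter B the same pitch needs a natural: B.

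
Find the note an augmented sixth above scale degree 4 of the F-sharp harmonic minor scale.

G##

Scale degree 4 of F# harmonic minor is B.
An augmented sixth (10 semitones) above B lands on the letter G, giving G##.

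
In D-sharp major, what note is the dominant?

Degree 5 takes the letter 4 steps above D, which is A.
In major, degree 5 sits 7 semitones above the tonic. D# + 7 semitones is pitch class 10, spelled on A as A#.

A#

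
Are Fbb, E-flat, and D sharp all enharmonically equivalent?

Fbb = pitch class 3 and Eb = pitch class 3 and D# = pitch class 3 — the same pitch class, so they are enharmonic equivalents.

Yes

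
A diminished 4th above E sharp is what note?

A

A fourth above E lands on the letter A.
A diminished fourth spans 4 semitones, so E# moves to pitch class 9. On the letter A that is A.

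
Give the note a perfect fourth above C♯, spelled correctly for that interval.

C up a perfect fourth is F, so the target letter is F.
From C#, a perfect fourth is 5 semitones up: F#.

F#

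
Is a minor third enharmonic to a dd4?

A minor third spans 3 semitones; a doubly diminished fourth spans 3.
They are enharmonically equivalent.

Yes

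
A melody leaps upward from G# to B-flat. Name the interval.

The letter names run G→B, a span of 2 letter steps, so the interval is some kind of third.
G# to Bb is 2 semitones. A major third is 4, so 2 makes it diminished.

diminished third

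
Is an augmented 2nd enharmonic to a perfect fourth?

No

An augmented second spans 3 semitones; a perfect fourth spans 5.
The spans differ, so they are not enharmonic equivalents.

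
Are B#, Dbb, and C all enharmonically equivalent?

B# = pitch class 0 and Dbb = pitch class 0 and C = pitch class 0 — the same pitch class, so they are enharmonic equivalents.

Yes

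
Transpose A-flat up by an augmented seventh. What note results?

A seventh above A lands on the letter G.
An augmented seventh spans 12 semitones, so Ab moves to pitch class 8. On the letter G that is G#.

G#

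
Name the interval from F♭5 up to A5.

The letter names run F→A, a span of 2 letter steps, so the interval is some kind of third.
Fb to A is 5 semitones. A major third is 4, so 5 makes it augmented.

augmented third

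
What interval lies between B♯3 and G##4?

The letter names run B→G, a span of 5 letter steps, so the interval is some kind of sixth.
B# to G## is 9 semitones. A major sixth is 9, so 9 makes it major.

major sixth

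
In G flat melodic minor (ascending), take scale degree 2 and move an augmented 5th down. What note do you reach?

Dbb

Scale degree 2 of Gb melodic minor (ascending) is Ab.
An augmented fifth (8 semitones) below Ab lands on the letter D, giving Dbb.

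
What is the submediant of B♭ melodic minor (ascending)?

Degree 6 takes the letter 5 steps above B, which is G.
In melodic minor (ascending), degree 6 sits 9 semitones above the tonic. Bb + 9 semitones is pitch class 7, spelled on G as G.

G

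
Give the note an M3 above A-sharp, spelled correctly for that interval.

A third above A lands on the letter C.
A major third spans 4 semitones, so A# moves to pitch class 2. On the letter C that is C##.

C##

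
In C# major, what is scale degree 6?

Degree 6 takes the letter 5 steps above C, which is A.
In major, degree 6 sits 9 semitones above the tonic. C# + 9 semitones is pitch class 10, spelled on A as A#.

A#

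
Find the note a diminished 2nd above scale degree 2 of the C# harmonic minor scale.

Scale degree 2 of C# harmonic minor is D#.
A diminished second (0 semitones) above D# lands on the letter E, giving Eb.

Eb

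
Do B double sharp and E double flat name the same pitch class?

Two spellings are enharmonically equivalent only if they share a pitch class.
Here B## → 1, Ebb → 2; 1 ≠ 2, so they are not.

No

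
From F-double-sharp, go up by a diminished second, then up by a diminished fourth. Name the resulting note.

Cb

A diminished second up from F## is G (letter G, 0 semitones up).
A diminished fourth up from G is Cb (letter C, 4 semitones up).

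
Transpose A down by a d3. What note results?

F##

A down a major third is F, so the target letter is F.
From A, a diminished third is 2 semitones down: F##.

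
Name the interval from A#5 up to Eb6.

doubly diminished fifth

Counting letters A–B–C–D–E gives a fifth.
A#→Eb = 5 semitones, 2 narrower than the perfect fifth (7), so doubly diminished.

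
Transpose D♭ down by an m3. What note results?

Bb

D down a major third is Bb, so the target letter is B.
From Db, a minor third is 3 semitones down: Bb.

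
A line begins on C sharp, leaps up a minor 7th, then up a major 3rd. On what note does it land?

A minor seventh up from C# is B (letter B, 10 semitones up).
A major third up from B is D# (letter D, 4 semitones up).

D#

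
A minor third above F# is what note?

A third above F lands on the letter A.
A minor third spans 3 semitones, so F# moves to pitch class 9. On the letter A that is A.

A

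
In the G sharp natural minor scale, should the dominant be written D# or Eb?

Each scale degree takes a distinct letter name. Degree 5 of a scale on G must use the letter D.
D# and Eb are enharmonically the same pitch, but only D# uses the letter D, so it is the correct spelling here.

D#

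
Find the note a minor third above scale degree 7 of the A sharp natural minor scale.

B

Scale degree 7 of A# natural minor is G#.
A minor third (3 semitones) above G# lands on the letter B, giving B.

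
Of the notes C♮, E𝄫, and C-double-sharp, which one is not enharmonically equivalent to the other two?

C

In 12-tone equal temperament, enharmonic equivalents share a pitch class. C is pitch class 0; Ebb is pitch class 2; C## is pitch class 2.
Ebb and C## share pitch class 2, while C is pitch class 0.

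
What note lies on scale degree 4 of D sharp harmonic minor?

G#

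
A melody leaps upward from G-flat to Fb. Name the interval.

minor seventh

Counting letters G–A–B–C–D–E–F gives a seventh.
Gb→Fb = 10 semitones, 1 narrower than the major seventh (11), so minor.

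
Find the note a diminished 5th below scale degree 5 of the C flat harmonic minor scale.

Scale degree 5 of Cb harmonic minor is Gb.
A diminished fifth (6 semitones) below Gb lands on the letter C, giving C.

C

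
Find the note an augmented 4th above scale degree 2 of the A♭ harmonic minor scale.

Scale degree 2 of Ab harmonic minor is Bb.
An augmented fourth (6 semitones) above Bb lands on the letter E, giving E.

E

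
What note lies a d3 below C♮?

A#

C down a major third is Ab, so the target letter is A.
From C, a diminished third is 2 semitones down: A#.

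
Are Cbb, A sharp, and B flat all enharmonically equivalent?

Yes

Cbb = pitch class 10 and A# = pitch class 10 and Bb = pitch class 10 — the same pitch class, so they are enharmonic equivalents.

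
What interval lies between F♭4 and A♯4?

doubly augmented third

The letter names run F→A, a span of 2 letter steps, so the interval is some kind of third.
Fb to A# is 6 semitones. A major third is 4, so 6 makes it doubly augmented.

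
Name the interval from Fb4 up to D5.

augmented sixth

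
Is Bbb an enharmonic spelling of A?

Yes

Bbb = pitch class 9 and A = pitch class 9 — the same pitch class, so they are enharmonic equivalents.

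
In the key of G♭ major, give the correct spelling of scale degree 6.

Degree 6 takes the letter 5 steps above G, which is E.
In major, degree 6 sits 9 semitones above the tonic. Gb + 9 semitones is pitch class 3, spelled on E as Eb.

Eb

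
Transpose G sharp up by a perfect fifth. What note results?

G up a perfect fifth is D, so the target letter is D.
From G#, a perfect fifth is 7 semitones up: D#.

D#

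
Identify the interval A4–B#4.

augmented second

Counting letters A–B gives a second.
A→B# = 3 semitones, 1 wider than the major second (2), so augmented.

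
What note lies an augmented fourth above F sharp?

F up a perfect fourth is Bb, so the target letter is B.
From F#, an augmented fourth is 6 semitones up: B#.

B#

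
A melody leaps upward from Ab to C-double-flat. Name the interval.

diminished third

The letter names run A→C, a span of 2 letter steps, so the interval is some kind of third.
Ab to Cbb is 2 semitones. A major third is 4, so 2 makes it diminished.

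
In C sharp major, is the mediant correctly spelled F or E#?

Each scale degree takes a distinct letter name. Degree 3 of a scale on C must use the letter E.
E# and F are enharmonically the same pitch, but only E# uses the letter E, so it is the correct spelling here.

E#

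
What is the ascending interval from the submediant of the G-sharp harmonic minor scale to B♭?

The submediant of G# harmonic minor is E.
E up to Bb: letters E→B make it a fifth; 6 semitones makes it diminished.

diminished fifth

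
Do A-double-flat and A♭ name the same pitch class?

No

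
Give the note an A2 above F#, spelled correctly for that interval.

G##

F up a major second is G, so the target letter is G.
From F#, an augmented second is 3 semitones up: G##.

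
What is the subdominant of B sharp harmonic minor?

E#

Degree 4 takes the letter 3 steps above B, which is E.
In harmonic minor, degree 4 sits 5 semitones above the tonic. B# + 5 semitones is pitch class 5, spelled on E as E#.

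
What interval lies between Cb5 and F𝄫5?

diminished fourth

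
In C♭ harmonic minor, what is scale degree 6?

Abb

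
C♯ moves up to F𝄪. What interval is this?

augmented fourth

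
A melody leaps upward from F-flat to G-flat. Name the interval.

major second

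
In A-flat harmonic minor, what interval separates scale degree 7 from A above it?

major second

Scale degree 7 of Ab harmonic minor is G.
G up to A: letters G→A make it a second; 2 semitones makes it major.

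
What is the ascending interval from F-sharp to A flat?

diminished third

The letter names run F→A, a span of 2 letter steps, so the interval is some kind of third.
F# to Ab is 2 semitones. A major third is 4, so 2 makes it diminished.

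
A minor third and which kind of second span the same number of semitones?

augmented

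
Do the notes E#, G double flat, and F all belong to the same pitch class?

Yes

E# = pitch class 5 and Gbb = pitch class 5 and F = pitch class 5 — the same pitch class, so they are enharmonic equivalents.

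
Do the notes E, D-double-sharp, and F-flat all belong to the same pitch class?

Yes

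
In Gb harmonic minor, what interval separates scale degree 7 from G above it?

major second

Scale degree 7 of Gb harmonic minor is F.
F up to G: letters F→G make it a second; 2 semitones makes it major.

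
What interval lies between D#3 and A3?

diminished fifth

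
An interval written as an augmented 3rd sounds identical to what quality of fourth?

perfect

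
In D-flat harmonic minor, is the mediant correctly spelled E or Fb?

Fb

Each scale degree takes a distinct letter name. Degree 3 of a scale on D must use the letter F.
Fb and E are enharmonically the same pitch, but only Fb uses the letter F, so it is the correct spelling here.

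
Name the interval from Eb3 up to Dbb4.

The letter names run E→D, a span of 6 letter steps, so the interval is some kind of seventh.
Eb to Dbb is 9 semitones. A major seventh is 11, so 9 makes it diminished.

diminished seventh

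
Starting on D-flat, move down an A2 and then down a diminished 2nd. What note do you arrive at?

Bb

An augmented second down from Db is Cbb (letter C, 3 semitones down).
A diminished second down from Cbb is Bb (letter B, 0 semitones down).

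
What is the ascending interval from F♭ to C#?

Counting letters F–G–A–B–C gives a fifth.
Fb→C# = 9 semitones, 2 wider than the perfect fifth (7), so doubly augmented.

doubly augmented fifth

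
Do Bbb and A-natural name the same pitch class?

Yes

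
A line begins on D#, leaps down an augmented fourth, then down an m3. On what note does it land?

An augmented fourth down from D# is A (letter A, 6 semitones down).
A minor third down from A is F# (letter F, 3 semitones down).

F#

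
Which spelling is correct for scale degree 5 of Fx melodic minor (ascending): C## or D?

Each scale degree takes a distinct letter name. Degree 5 of a scale on F must use the letter C.
C## and D are enharmonically the same pitch, but only C## uses the letter C, so it is the correct spelling here.

C##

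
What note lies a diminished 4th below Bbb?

F

A fourth below B lands on the letter F.
A diminished fourth spans 4 semitones, so Bbb moves to pitch class 5. On the letter F that is F.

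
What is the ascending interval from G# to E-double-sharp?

augmented sixth

The letter names run G→E, a span of 5 letter steps, so the interval is some kind of sixth.
G# to E## is 10 semitones. A major sixth is 9, so 10 makes it augmented.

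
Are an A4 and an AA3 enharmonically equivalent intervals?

An augmented fourth spans 6 semitones; a doubly augmented third spans 6.
They are enharmonically equivalent.

Yes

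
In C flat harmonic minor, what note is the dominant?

Gb

The Cb harmonic minor scale runs Cb Db Ebb Fb Gb Abb Bb.
Degree 5 is Gb.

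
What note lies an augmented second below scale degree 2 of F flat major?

Scale degree 2 of Fb major is Gb.
An augmented second (3 semitones) below Gb lands on the letter F, giving Fbb.

Fbb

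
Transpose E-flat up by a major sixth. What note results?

C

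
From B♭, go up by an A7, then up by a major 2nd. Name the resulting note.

An augmented seventh up from Bb is A# (letter A, 12 semitones up).
A major second up from A# is B# (letter B, 2 semitones up).

B#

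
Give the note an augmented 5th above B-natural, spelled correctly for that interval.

F##

A fifth above B lands on the letter F.
An augmented fifth spans 8 semitones, so B moves to pitch class 7. On the letter F that is F##.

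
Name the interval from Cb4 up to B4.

augmented seventh

The letter names run C→B, a span of 6 letter steps, so the interval is some kind of seventh.
Cb to B is 12 semitones. A major seventh is 11, so 12 makes it augmented.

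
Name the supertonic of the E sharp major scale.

F##

The E# major scale runs E# F## G## A# B# C## D##.
Degree 2 is F##.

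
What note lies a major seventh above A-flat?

G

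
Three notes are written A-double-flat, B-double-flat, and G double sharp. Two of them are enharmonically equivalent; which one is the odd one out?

Abb

In 12-tone equal temperament, enharmonic equivalents share a pitch class. Abb is pitch class 7; Bbb is pitch class 9; G## is pitch class 9.
Bbb and G## share pitch class 9, while Abb is pitch class 7.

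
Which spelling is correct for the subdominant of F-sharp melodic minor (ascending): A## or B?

B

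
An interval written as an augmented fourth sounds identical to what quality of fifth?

An augmented fourth spans 6 semitones.
A fifth spanning 6 semitones is diminished (the perfect fifth is 7).

diminished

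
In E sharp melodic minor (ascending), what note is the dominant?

B#

Degree 5 takes the letter 4 steps above E, which is B.
In melodic minor (ascending), degree 5 sits 7 semitones above the tonic. E# + 7 semitones is pitch class 0, spelled on B as B#.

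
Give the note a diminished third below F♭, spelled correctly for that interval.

F down a major third is Db, so the target letter is D.
From Fb, a diminished third is 2 semitones down: D.

D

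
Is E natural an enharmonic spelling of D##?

Yes

E is pitch class 4; D## is pitch class 4.
All spellings map to pitch class 4, so they are enharmonically equivalent.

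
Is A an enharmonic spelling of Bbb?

A is pitch class 9; Bbb is pitch class 9.
All spellings map to pitch class 9, so they are enharmonically equivalent.

Yes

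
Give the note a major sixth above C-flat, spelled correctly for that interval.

Ab

A sixth above C lands on the letter A.
A major sixth spans 9 semitones, so Cb moves to pitch class 8. On the letter A that is Ab.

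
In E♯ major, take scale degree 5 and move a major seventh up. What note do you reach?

Scale degree 5 of E# major is B#.
A major seventh (11 semitones) above B# lands on the letter A, giving A##.

A##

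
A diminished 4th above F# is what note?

F up a perfect fourth is Bb, so the target letter is B.
From F#, a diminished fourth is 4 semitones up: Bb.

Bb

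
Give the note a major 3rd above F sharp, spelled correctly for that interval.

A#

A third above F lands on the letter A.
A major third spans 4 semitones, so F# moves to pitch class 10. On the letter A that is A#.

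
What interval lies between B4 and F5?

The letter names run B→F, a span of 4 letter steps, so the interval is some kind of fifth.
B to F is 6 semitones. A perfect fifth is 7, so 6 makes it diminished.

diminished fifth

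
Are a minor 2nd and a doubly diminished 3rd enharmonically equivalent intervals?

Yes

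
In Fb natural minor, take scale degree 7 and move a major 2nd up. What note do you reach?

Scale degree 7 of Fb natural minor is Ebb.
A major second (2 semitones) above Ebb lands on the letter F, giving Fb.

Fb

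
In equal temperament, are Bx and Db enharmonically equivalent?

Yes

B## is pitch class 1; Db is pitch class 1.
All spellings map to pitch class 1, so they are enharmonically equivalent.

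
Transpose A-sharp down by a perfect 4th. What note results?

A fourth below A lands on the letter E.
A perfect fourth spans 5 semitones, so A# moves to pitch class 5. On the letter E that is E#.

E#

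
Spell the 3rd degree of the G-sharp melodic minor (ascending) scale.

B

Degree 3 takes the letter 2 steps above G, which is B.
In melodic minor (ascending), degree 3 sits 3 semitones above the tonic. G# + 3 semitones is pitch class 11, spelled on B as B.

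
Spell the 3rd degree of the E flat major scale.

Degree 3 takes the letter 2 steps above E, which is G.
In major, degree 3 sits 4 semitones above the tonic. Eb + 4 semitones is pitch class 7, spelled on G as G.

G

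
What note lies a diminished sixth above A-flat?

Fbb

A sixth above A lands on the letter F.
A diminished sixth spans 7 semitones, so Ab moves to pitch class 3. On the letter F that is Fbb.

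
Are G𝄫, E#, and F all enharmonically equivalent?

Yes

Gbb = pitch class 5 and E# = pitch class 5 and F = pitch class 5 — the same pitch class, so they are enharmonic equivalents.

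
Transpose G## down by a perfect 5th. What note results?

C##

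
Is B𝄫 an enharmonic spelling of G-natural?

No

Two spellings are enharmonically equivalent only if they share a pitch class.
Here Bbb → 9, G → 7; 7 ≠ 9, so they are not.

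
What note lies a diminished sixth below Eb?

G#

A sixth below E lands on the letter G.
A diminished sixth spans 7 semitones, so Eb moves to pitch class 8. On the letter G that is G#.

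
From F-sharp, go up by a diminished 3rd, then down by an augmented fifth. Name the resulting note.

A diminished third up from F# is Ab (letter A, 2 semitones up).
An augmented fifth down from Ab is Dbb (letter D, 8 semitones down).

Dbb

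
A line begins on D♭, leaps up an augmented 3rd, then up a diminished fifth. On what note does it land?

C

An augmented third up from Db is F# (letter F, 5 semitones up).
A diminished fifth up from F# is C (letter C, 6 semitones up).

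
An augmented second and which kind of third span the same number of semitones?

minor

An augmented second spans 3 semitones.
A third spanning 3 semitones is minor (the major third is 4).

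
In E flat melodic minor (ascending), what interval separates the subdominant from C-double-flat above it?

The subdominant of Eb melodic minor (ascending) is Ab.
Ab up to Cbb: letters A→C make it a third; 2 semitones makes it diminished.

diminished third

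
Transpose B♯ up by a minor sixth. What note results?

G#

A sixth above B lands on the letter G.
A minor sixth spans 8 semitones, so B# moves to pitch class 8. On the letter G that is G#.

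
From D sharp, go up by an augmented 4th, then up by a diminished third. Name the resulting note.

An augmented fourth up from D# is G## (letter G, 6 semitones up).
A diminished third up from G## is B (letter B, 2 semitones up).

B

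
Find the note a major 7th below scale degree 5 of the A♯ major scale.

Scale degree 5 of A# major is E#.
A major seventh (11 semitones) below E# lands on the letter F, giving F#.

F#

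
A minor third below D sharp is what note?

D down a major third is Bb, so the target letter is B.
From D#, a minor third is 3 semitones down: B#.

B#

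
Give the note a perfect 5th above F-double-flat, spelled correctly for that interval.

Cbb

A fifth above F lands on the letter C.
A perfect fifth spans 7 semitones, so Fbb moves to pitch class 10. On the letter C that is Cbb.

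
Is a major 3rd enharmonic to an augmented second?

No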